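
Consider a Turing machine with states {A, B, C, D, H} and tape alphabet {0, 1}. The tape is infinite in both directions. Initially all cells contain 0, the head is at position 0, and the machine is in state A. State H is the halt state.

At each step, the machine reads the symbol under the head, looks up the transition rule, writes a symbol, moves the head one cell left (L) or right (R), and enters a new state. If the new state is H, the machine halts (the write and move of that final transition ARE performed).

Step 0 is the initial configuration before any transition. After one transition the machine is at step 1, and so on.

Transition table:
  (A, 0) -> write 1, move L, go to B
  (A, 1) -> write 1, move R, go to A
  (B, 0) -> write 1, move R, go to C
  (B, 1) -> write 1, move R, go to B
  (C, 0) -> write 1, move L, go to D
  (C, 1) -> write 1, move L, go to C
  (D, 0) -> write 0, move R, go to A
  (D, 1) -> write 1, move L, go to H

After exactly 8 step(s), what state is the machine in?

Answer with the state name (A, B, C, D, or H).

Answer: A

Derivation:
Step 1: in state A at pos 0, read 0 -> (A,0)->write 1,move L,goto B. Now: state=B, head=-1, tape[-2..1]=0010 (head:  ^)
Step 2: in state B at pos -1, read 0 -> (B,0)->write 1,move R,goto C. Now: state=C, head=0, tape[-2..1]=0110 (head:   ^)
Step 3: in state C at pos 0, read 1 -> (C,1)->write 1,move L,goto C. Now: state=C, head=-1, tape[-2..1]=0110 (head:  ^)
Step 4: in state C at pos -1, read 1 -> (C,1)->write 1,move L,goto C. Now: state=C, head=-2, tape[-3..1]=00110 (head:  ^)
Step 5: in state C at pos -2, read 0 -> (C,0)->write 1,move L,goto D. Now: state=D, head=-3, tape[-4..1]=001110 (head:  ^)
Step 6: in state D at pos -3, read 0 -> (D,0)->write 0,move R,goto A. Now: state=A, head=-2, tape[-4..1]=001110 (head:   ^)
Step 7: in state A at pos -2, read 1 -> (A,1)->write 1,move R,goto A. Now: state=A, head=-1, tape[-4..1]=001110 (head:    ^)
Step 8: in state A at pos -1, read 1 -> (A,1)->write 1,move R,goto A. Now: state=A, head=0, tape[-4..1]=001110 (head:     ^)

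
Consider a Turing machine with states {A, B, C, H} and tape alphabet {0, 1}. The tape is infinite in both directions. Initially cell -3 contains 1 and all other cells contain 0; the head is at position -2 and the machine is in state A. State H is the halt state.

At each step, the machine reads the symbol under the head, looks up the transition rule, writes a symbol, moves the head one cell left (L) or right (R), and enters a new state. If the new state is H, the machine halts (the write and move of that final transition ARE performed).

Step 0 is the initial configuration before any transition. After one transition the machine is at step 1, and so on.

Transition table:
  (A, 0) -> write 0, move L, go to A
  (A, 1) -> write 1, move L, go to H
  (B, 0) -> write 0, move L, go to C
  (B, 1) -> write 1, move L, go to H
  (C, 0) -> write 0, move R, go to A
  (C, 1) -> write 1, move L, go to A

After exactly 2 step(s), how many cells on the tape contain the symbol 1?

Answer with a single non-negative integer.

Answer: 1

Derivation:
Step 1: in state A at pos -2, read 0 -> (A,0)->write 0,move L,goto A. Now: state=A, head=-3, tape[-4..-1]=0100 (head:  ^)
Step 2: in state A at pos -3, read 1 -> (A,1)->write 1,move L,goto H. Now: state=H, head=-4, tape[-5..-1]=00100 (head:  ^)
Cells containing 1 after step 2: {-3} -> 1 cell(s)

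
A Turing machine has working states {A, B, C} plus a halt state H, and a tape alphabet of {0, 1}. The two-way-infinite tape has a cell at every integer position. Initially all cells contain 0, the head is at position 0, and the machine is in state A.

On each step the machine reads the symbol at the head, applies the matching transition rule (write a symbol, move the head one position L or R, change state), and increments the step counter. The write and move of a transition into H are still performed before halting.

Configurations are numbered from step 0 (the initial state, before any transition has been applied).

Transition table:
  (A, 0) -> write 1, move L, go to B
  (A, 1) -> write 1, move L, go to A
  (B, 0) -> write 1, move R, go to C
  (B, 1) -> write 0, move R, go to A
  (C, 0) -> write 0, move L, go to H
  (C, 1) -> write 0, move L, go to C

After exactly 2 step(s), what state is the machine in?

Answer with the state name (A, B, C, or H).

Step 1: in state A at pos 0, read 0 -> (A,0)->write 1,move L,goto B. Now: state=B, head=-1, tape[-2..1]=0010 (head:  ^)
Step 2: in state B at pos -1, read 0 -> (B,0)->write 1,move R,goto C. Now: state=C, head=0, tape[-2..1]=0110 (head:   ^)

Answer: C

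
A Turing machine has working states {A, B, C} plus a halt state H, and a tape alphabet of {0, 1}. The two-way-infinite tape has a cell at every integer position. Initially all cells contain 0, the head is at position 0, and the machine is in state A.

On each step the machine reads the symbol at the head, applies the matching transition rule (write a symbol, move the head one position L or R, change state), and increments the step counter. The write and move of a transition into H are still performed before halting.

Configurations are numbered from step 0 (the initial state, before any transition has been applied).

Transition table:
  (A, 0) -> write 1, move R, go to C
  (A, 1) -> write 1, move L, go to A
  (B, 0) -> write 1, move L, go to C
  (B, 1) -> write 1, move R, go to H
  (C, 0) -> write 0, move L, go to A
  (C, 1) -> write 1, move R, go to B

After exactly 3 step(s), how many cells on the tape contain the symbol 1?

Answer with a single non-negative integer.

Step 1: in state A at pos 0, read 0 -> (A,0)->write 1,move R,goto C. Now: state=C, head=1, tape[-1..2]=0100 (head:   ^)
Step 2: in state C at pos 1, read 0 -> (C,0)->write 0,move L,goto A. Now: state=A, head=0, tape[-1..2]=0100 (head:  ^)
Step 3: in state A at pos 0, read 1 -> (A,1)->write 1,move L,goto A. Now: state=A, head=-1, tape[-2..2]=00100 (head:  ^)
Cells containing 1 after step 3: {0} -> 1 cell(s)

Answer: 1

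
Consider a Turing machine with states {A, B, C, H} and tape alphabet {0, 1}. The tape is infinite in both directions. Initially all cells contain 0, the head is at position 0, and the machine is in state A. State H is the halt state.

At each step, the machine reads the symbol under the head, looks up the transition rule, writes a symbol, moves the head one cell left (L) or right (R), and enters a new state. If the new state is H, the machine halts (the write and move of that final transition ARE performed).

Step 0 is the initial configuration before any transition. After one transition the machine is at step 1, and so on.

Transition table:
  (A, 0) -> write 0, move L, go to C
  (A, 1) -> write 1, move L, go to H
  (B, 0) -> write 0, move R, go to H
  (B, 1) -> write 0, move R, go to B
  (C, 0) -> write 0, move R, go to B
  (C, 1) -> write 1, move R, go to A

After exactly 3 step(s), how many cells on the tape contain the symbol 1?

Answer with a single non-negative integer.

Step 1: in state A at pos 0, read 0 -> (A,0)->write 0,move L,goto C. Now: state=C, head=-1, tape[-2..1]=0000 (head:  ^)
Step 2: in state C at pos -1, read 0 -> (C,0)->write 0,move R,goto B. Now: state=B, head=0, tape[-2..1]=0000 (head:   ^)
Step 3: in state B at pos 0, read 0 -> (B,0)->write 0,move R,goto H. Now: state=H, head=1, tape[-2..2]=00000 (head:    ^)
No cell contains 1 after step 3 -> 0 cell(s)

Answer: 0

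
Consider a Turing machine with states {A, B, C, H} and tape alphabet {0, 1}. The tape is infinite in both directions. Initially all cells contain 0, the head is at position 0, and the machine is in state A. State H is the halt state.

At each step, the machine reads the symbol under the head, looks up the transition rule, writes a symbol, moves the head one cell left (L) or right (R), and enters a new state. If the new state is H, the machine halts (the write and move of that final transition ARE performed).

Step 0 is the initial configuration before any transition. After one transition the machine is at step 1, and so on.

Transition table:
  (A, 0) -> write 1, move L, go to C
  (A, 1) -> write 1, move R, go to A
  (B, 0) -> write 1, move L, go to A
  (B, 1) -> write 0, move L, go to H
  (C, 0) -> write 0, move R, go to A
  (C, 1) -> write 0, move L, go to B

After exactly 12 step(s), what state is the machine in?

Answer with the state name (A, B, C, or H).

Step 1: in state A at pos 0, read 0 -> (A,0)->write 1,move L,goto C. Now: state=C, head=-1, tape[-2..1]=0010 (head:  ^)
Step 2: in state C at pos -1, read 0 -> (C,0)->write 0,move R,goto A. Now: state=A, head=0, tape[-2..1]=0010 (head:   ^)
Step 3: in state A at pos 0, read 1 -> (A,1)->write 1,move R,goto A. Now: state=A, head=1, tape[-2..2]=00100 (head:    ^)
Step 4: in state A at pos 1, read 0 -> (A,0)->write 1,move L,goto C. Now: state=C, head=0, tape[-2..2]=00110 (head:   ^)
Step 5: in state C at pos 0, read 1 -> (C,1)->write 0,move L,goto B. Now: state=B, head=-1, tape[-2..2]=00010 (head:  ^)
Step 6: in state B at pos -1, read 0 -> (B,0)->write 1,move L,goto A. Now: state=A, head=-2, tape[-3..2]=001010 (head:  ^)
Step 7: in state A at pos -2, read 0 -> (A,0)->write 1,move L,goto C. Now: state=C, head=-3, tape[-4..2]=0011010 (head:  ^)
Step 8: in state C at pos -3, read 0 -> (C,0)->write 0,move R,goto A. Now: state=A, head=-2, tape[-4..2]=0011010 (head:   ^)
Step 9: in state A at pos -2, read 1 -> (A,1)->write 1,move R,goto A. Now: state=A, head=-1, tape[-4..2]=0011010 (head:    ^)
Step 10: in state A at pos -1, read 1 -> (A,1)->write 1,move R,goto A. Now: state=A, head=0, tape[-4..2]=0011010 (head:     ^)
Step 11: in state A at pos 0, read 0 -> (A,0)->write 1,move L,goto C. Now: state=C, head=-1, tape[-4..2]=0011110 (head:    ^)
Step 12: in state C at pos -1, read 1 -> (C,1)->write 0,move L,goto B. Now: state=B, head=-2, tape[-4..2]=0010110 (head:   ^)

Answer: B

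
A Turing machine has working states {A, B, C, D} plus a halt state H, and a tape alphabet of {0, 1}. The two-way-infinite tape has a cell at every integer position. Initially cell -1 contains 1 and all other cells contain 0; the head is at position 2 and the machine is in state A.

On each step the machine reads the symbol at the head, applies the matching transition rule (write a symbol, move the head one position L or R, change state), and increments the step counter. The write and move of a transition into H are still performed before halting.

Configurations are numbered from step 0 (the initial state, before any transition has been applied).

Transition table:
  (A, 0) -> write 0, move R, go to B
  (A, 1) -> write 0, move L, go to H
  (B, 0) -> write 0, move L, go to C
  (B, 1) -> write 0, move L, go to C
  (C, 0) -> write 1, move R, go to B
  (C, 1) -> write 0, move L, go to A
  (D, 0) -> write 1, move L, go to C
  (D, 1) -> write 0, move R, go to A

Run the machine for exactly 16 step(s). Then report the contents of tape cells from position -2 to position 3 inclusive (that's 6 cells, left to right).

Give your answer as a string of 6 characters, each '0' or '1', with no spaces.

Step 1: in state A at pos 2, read 0 -> (A,0)->write 0,move R,goto B. Now: state=B, head=3, tape[-2..4]=0100000 (head:      ^)
Step 2: in state B at pos 3, read 0 -> (B,0)->write 0,move L,goto C. Now: state=C, head=2, tape[-2..4]=0100000 (head:     ^)
Step 3: in state C at pos 2, read 0 -> (C,0)->write 1,move R,goto B. Now: state=B, head=3, tape[-2..4]=0100100 (head:      ^)
Step 4: in state B at pos 3, read 0 -> (B,0)->write 0,move L,goto C. Now: state=C, head=2, tape[-2..4]=0100100 (head:     ^)
Step 5: in state C at pos 2, read 1 -> (C,1)->write 0,move L,goto A. Now: state=A, head=1, tape[-2..4]=0100000 (head:    ^)
Step 6: in state A at pos 1, read 0 -> (A,0)->write 0,move R,goto B. Now: state=B, head=2, tape[-2..4]=0100000 (head:     ^)
Step 7: in state B at pos 2, read 0 -> (B,0)->write 0,move L,goto C. Now: state=C, head=1, tape[-2..4]=0100000 (head:    ^)
Step 8: in state C at pos 1, read 0 -> (C,0)->write 1,move R,goto B. Now: state=B, head=2, tape[-2..4]=0101000 (head:     ^)
Step 9: in state B at pos 2, read 0 -> (B,0)->write 0,move L,goto C. Now: state=C, head=1, tape[-2..4]=0101000 (head:    ^)
Step 10: in state C at pos 1, read 1 -> (C,1)->write 0,move L,goto A. Now: state=A, head=0, tape[-2..4]=0100000 (head:   ^)
Step 11: in state A at pos 0, read 0 -> (A,0)->write 0,move R,goto B. Now: state=B, head=1, tape[-2..4]=0100000 (head:    ^)
Step 12: in state B at pos 1, read 0 -> (B,0)->write 0,move L,goto C. Now: state=C, head=0, tape[-2..4]=0100000 (head:   ^)
Step 13: in state C at pos 0, read 0 -> (C,0)->write 1,move R,goto B. Now: state=B, head=1, tape[-2..4]=0110000 (head:    ^)
Step 14: in state B at pos 1, read 0 -> (B,0)->write 0,move L,goto C. Now: state=C, head=0, tape[-2..4]=0110000 (head:   ^)
Step 15: in state C at pos 0, read 1 -> (C,1)->write 0,move L,goto A. Now: state=A, head=-1, tape[-2..4]=0100000 (head:  ^)
Step 16: in state A at pos -1, read 1 -> (A,1)->write 0,move L,goto H. Now: state=H, head=-2, tape[-3..4]=00000000 (head:  ^)

Answer: 000000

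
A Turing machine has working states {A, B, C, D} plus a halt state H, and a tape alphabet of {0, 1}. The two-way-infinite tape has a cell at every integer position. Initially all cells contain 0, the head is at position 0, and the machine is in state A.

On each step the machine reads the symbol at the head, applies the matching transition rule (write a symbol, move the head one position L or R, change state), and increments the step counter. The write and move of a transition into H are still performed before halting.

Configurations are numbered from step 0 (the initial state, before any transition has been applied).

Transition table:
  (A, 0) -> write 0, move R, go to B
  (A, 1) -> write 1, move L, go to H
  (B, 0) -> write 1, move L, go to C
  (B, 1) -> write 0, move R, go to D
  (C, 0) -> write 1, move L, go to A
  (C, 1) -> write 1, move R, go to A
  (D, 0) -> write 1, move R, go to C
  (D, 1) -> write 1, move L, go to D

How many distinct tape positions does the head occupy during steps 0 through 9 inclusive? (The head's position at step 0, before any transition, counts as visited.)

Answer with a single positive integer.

Step 1: in state A at pos 0, read 0 -> (A,0)->write 0,move R,goto B. Now: state=B, head=1, tape[-1..2]=0000 (head:   ^)
Step 2: in state B at pos 1, read 0 -> (B,0)->write 1,move L,goto C. Now: state=C, head=0, tape[-1..2]=0010 (head:  ^)
Step 3: in state C at pos 0, read 0 -> (C,0)->write 1,move L,goto A. Now: state=A, head=-1, tape[-2..2]=00110 (head:  ^)
Step 4: in state A at pos -1, read 0 -> (A,0)->write 0,move R,goto B. Now: state=B, head=0, tape[-2..2]=00110 (head:   ^)
Step 5: in state B at pos 0, read 1 -> (B,1)->write 0,move R,goto D. Now: state=D, head=1, tape[-2..2]=00010 (head:    ^)
Step 6: in state D at pos 1, read 1 -> (D,1)->write 1,move L,goto D. Now: state=D, head=0, tape[-2..2]=00010 (head:   ^)
Step 7: in state D at pos 0, read 0 -> (D,0)->write 1,move R,goto C. Now: state=C, head=1, tape[-2..2]=00110 (head:    ^)
Step 8: in state C at pos 1, read 1 -> (C,1)->write 1,move R,goto A. Now: state=A, head=2, tape[-2..3]=001100 (head:     ^)
Step 9: in state A at pos 2, read 0 -> (A,0)->write 0,move R,goto B. Now: state=B, head=3, tape[-2..4]=0011000 (head:      ^)
Head positions at steps 0..9: starting at 0, distinct positions visited = {-1, 0, 1, 2, 3} -> 5 position(s)

Answer: 5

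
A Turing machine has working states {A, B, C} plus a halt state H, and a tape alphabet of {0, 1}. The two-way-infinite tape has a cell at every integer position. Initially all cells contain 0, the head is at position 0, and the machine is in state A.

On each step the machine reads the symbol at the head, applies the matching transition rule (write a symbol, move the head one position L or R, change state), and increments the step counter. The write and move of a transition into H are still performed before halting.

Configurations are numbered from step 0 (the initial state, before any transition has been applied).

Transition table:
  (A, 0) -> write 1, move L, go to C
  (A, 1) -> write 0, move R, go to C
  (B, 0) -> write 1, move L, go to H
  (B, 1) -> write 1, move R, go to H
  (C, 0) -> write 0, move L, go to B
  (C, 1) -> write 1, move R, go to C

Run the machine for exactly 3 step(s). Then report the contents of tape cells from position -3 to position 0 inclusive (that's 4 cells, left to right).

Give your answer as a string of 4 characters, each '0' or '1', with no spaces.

Step 1: in state A at pos 0, read 0 -> (A,0)->write 1,move L,goto C. Now: state=C, head=-1, tape[-2..1]=0010 (head:  ^)
Step 2: in state C at pos -1, read 0 -> (C,0)->write 0,move L,goto B. Now: state=B, head=-2, tape[-3..1]=00010 (head:  ^)
Step 3: in state B at pos -2, read 0 -> (B,0)->write 1,move L,goto H. Now: state=H, head=-3, tape[-4..1]=001010 (head:  ^)

Answer: 0101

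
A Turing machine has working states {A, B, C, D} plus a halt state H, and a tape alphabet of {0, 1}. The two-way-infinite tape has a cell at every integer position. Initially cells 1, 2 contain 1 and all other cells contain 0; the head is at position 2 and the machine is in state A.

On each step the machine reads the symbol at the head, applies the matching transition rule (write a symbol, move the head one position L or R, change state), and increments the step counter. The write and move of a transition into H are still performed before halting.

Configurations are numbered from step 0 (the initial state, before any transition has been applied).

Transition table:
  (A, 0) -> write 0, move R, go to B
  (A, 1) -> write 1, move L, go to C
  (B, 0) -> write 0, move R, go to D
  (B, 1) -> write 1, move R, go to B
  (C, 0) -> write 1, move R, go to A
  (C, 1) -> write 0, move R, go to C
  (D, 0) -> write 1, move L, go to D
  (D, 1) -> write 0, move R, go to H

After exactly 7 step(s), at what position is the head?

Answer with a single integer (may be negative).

Step 1: in state A at pos 2, read 1 -> (A,1)->write 1,move L,goto C. Now: state=C, head=1, tape[0..3]=0110 (head:  ^)
Step 2: in state C at pos 1, read 1 -> (C,1)->write 0,move R,goto C. Now: state=C, head=2, tape[0..3]=0010 (head:   ^)
Step 3: in state C at pos 2, read 1 -> (C,1)->write 0,move R,goto C. Now: state=C, head=3, tape[0..4]=00000 (head:    ^)
Step 4: in state C at pos 3, read 0 -> (C,0)->write 1,move R,goto A. Now: state=A, head=4, tape[0..5]=000100 (head:     ^)
Step 5: in state A at pos 4, read 0 -> (A,0)->write 0,move R,goto B. Now: state=B, head=5, tape[0..6]=0001000 (head:      ^)
Step 6: in state B at pos 5, read 0 -> (B,0)->write 0,move R,goto D. Now: state=D, head=6, tape[0..7]=00010000 (head:       ^)
Step 7: in state D at pos 6, read 0 -> (D,0)->write 1,move L,goto D. Now: state=D, head=5, tape[0..7]=00010010 (head:      ^)

Answer: 5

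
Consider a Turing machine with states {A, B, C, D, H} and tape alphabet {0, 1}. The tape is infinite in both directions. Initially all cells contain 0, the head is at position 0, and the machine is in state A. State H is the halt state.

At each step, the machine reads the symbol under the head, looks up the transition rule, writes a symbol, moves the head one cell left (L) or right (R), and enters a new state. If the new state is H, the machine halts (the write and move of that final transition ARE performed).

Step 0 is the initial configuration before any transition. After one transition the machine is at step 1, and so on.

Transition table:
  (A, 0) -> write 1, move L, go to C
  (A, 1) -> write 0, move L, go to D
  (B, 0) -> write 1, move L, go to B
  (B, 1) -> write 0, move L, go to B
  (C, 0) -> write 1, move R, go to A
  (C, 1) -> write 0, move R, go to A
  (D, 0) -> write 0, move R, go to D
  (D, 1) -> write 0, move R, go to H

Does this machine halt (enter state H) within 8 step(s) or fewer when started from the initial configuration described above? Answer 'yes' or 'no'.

Answer: yes

Derivation:
Step 1: in state A at pos 0, read 0 -> (A,0)->write 1,move L,goto C. Now: state=C, head=-1, tape[-2..1]=0010 (head:  ^)
Step 2: in state C at pos -1, read 0 -> (C,0)->write 1,move R,goto A. Now: state=A, head=0, tape[-2..1]=0110 (head:   ^)
Step 3: in state A at pos 0, read 1 -> (A,1)->write 0,move L,goto D. Now: state=D, head=-1, tape[-2..1]=0100 (head:  ^)
Step 4: in state D at pos -1, read 1 -> (D,1)->write 0,move R,goto H. Now: state=H, head=0, tape[-2..1]=0000 (head:   ^)
State H reached at step 4; 4 <= 8 -> yes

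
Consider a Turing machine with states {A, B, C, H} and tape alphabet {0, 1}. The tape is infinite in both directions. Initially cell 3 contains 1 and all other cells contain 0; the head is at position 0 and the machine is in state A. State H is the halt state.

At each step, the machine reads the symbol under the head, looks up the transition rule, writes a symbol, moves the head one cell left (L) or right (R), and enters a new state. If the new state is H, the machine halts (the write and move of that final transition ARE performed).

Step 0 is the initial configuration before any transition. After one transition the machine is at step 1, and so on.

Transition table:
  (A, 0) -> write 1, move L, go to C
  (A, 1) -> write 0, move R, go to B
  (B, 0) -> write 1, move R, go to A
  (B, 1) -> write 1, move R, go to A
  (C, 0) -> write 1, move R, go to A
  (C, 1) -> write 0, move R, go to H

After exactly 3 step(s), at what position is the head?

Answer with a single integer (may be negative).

Answer: 1

Derivation:
Step 1: in state A at pos 0, read 0 -> (A,0)->write 1,move L,goto C. Now: state=C, head=-1, tape[-2..4]=0010010 (head:  ^)
Step 2: in state C at pos -1, read 0 -> (C,0)->write 1,move R,goto A. Now: state=A, head=0, tape[-2..4]=0110010 (head:   ^)
Step 3: in state A at pos 0, read 1 -> (A,1)->write 0,move R,goto B. Now: state=B, head=1, tape[-2..4]=0100010 (head:    ^)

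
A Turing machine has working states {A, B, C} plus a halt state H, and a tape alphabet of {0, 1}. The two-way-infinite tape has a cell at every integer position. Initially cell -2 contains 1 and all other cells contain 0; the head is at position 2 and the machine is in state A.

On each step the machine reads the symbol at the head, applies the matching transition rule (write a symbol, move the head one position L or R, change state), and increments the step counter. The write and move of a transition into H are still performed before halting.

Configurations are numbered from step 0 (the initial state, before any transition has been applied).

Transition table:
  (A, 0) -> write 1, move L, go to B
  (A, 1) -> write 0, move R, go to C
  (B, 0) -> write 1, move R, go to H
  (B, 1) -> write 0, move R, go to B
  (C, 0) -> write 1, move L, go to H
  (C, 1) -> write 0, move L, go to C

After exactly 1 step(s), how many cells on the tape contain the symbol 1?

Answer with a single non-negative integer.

Step 1: in state A at pos 2, read 0 -> (A,0)->write 1,move L,goto B. Now: state=B, head=1, tape[-3..3]=0100010 (head:     ^)
Cells containing 1 after step 1: {-2, 2} -> 2 cell(s)

Answer: 2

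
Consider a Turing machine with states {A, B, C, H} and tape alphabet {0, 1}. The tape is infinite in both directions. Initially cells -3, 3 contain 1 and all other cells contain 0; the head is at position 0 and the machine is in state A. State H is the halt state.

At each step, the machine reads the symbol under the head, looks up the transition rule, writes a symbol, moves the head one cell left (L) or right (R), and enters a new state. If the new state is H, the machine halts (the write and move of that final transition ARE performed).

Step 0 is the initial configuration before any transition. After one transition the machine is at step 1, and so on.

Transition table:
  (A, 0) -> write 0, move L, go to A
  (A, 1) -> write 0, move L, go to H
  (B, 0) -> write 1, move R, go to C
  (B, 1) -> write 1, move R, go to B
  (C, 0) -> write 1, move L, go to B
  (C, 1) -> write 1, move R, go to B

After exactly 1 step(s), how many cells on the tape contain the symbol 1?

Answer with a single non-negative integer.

Step 1: in state A at pos 0, read 0 -> (A,0)->write 0,move L,goto A. Now: state=A, head=-1, tape[-4..4]=010000010 (head:    ^)
Cells containing 1 after step 1: {-3, 3} -> 2 cell(s)

Answer: 2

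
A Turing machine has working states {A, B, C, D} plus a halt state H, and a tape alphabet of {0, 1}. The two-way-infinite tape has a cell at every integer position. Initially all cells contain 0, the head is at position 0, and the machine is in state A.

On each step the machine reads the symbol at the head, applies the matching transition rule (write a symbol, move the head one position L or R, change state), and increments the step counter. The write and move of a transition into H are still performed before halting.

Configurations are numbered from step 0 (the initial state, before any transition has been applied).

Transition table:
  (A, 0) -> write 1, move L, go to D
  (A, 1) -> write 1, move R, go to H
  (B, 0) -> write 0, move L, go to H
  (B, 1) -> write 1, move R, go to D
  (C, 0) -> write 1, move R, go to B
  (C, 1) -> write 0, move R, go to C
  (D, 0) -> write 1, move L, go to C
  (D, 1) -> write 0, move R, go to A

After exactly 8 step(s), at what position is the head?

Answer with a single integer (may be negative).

Step 1: in state A at pos 0, read 0 -> (A,0)->write 1,move L,goto D. Now: state=D, head=-1, tape[-2..1]=0010 (head:  ^)
Step 2: in state D at pos -1, read 0 -> (D,0)->write 1,move L,goto C. Now: state=C, head=-2, tape[-3..1]=00110 (head:  ^)
Step 3: in state C at pos -2, read 0 -> (C,0)->write 1,move R,goto B. Now: state=B, head=-1, tape[-3..1]=01110 (head:   ^)
Step 4: in state B at pos -1, read 1 -> (B,1)->write 1,move R,goto D. Now: state=D, head=0, tape[-3..1]=01110 (head:    ^)
Step 5: in state D at pos 0, read 1 -> (D,1)->write 0,move R,goto A. Now: state=A, head=1, tape[-3..2]=011000 (head:     ^)
Step 6: in state A at pos 1, read 0 -> (A,0)->write 1,move L,goto D. Now: state=D, head=0, tape[-3..2]=011010 (head:    ^)
Step 7: in state D at pos 0, read 0 -> (D,0)->write 1,move L,goto C. Now: state=C, head=-1, tape[-3..2]=011110 (head:   ^)
Step 8: in state C at pos -1, read 1 -> (C,1)->write 0,move R,goto C. Now: state=C, head=0, tape[-3..2]=010110 (head:    ^)

Answer: 0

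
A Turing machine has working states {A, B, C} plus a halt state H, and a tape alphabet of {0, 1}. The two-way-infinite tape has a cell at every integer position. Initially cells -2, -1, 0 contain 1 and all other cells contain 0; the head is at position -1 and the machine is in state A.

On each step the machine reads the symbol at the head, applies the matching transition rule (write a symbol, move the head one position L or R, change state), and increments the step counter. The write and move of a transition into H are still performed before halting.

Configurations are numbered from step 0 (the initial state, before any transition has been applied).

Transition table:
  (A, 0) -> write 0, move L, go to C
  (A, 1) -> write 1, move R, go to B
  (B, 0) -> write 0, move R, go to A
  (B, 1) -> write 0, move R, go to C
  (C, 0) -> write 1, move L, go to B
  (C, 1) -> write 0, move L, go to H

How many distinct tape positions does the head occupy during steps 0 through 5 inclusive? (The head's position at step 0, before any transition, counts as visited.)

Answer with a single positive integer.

Answer: 4

Derivation:
Step 1: in state A at pos -1, read 1 -> (A,1)->write 1,move R,goto B. Now: state=B, head=0, tape[-3..1]=01110 (head:    ^)
Step 2: in state B at pos 0, read 1 -> (B,1)->write 0,move R,goto C. Now: state=C, head=1, tape[-3..2]=011000 (head:     ^)
Step 3: in state C at pos 1, read 0 -> (C,0)->write 1,move L,goto B. Now: state=B, head=0, tape[-3..2]=011010 (head:    ^)
Step 4: in state B at pos 0, read 0 -> (B,0)->write 0,move R,goto A. Now: state=A, head=1, tape[-3..2]=011010 (head:     ^)
Step 5: in state A at pos 1, read 1 -> (A,1)->write 1,move R,goto B. Now: state=B, head=2, tape[-3..3]=0110100 (head:      ^)
Head positions at steps 0..5: starting at -1, distinct positions visited = {-1, 0, 1, 2} -> 4 position(s)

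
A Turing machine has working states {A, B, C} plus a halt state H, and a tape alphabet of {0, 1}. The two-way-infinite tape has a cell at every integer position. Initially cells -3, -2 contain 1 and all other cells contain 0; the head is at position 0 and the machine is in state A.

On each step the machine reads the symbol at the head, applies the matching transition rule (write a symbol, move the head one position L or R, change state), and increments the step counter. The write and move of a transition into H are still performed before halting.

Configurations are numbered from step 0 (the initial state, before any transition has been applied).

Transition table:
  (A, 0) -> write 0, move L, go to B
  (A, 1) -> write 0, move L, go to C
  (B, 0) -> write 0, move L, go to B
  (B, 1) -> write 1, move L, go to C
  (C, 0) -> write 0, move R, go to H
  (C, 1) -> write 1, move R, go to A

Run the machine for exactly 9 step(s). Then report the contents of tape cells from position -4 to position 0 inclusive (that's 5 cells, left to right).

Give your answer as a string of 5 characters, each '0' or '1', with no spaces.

Answer: 01000

Derivation:
Step 1: in state A at pos 0, read 0 -> (A,0)->write 0,move L,goto B. Now: state=B, head=-1, tape[-4..1]=011000 (head:    ^)
Step 2: in state B at pos -1, read 0 -> (B,0)->write 0,move L,goto B. Now: state=B, head=-2, tape[-4..1]=011000 (head:   ^)
Step 3: in state B at pos -2, read 1 -> (B,1)->write 1,move L,goto C. Now: state=C, head=-3, tape[-4..1]=011000 (head:  ^)
Step 4: in state C at pos -3, read 1 -> (C,1)->write 1,move R,goto A. Now: state=A, head=-2, tape[-4..1]=011000 (head:   ^)
Step 5: in state A at pos -2, read 1 -> (A,1)->write 0,move L,goto C. Now: state=C, head=-3, tape[-4..1]=010000 (head:  ^)
Step 6: in state C at pos -3, read 1 -> (C,1)->write 1,move R,goto A. Now: state=A, head=-2, tape[-4..1]=010000 (head:   ^)
Step 7: in state A at pos -2, read 0 -> (A,0)->write 0,move L,goto B. Now: state=B, head=-3, tape[-4..1]=010000 (head:  ^)
Step 8: in state B at pos -3, read 1 -> (B,1)->write 1,move L,goto C. Now: state=C, head=-4, tape[-5..1]=0010000 (head:  ^)
Step 9: in state C at pos -4, read 0 -> (C,0)->write 0,move R,goto H. Now: state=H, head=-3, tape[-5..1]=0010000 (head:   ^)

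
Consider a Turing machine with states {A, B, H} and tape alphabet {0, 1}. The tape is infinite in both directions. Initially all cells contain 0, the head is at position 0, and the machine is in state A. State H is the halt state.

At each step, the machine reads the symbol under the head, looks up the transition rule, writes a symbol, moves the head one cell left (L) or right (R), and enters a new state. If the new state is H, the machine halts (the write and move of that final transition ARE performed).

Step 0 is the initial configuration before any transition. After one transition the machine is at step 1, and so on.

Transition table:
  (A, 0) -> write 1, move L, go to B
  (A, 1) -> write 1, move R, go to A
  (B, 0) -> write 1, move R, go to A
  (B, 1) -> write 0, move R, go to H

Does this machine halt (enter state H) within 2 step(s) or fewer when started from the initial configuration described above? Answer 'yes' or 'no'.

Answer: no

Derivation:
Step 1: in state A at pos 0, read 0 -> (A,0)->write 1,move L,goto B. Now: state=B, head=-1, tape[-2..1]=0010 (head:  ^)
Step 2: in state B at pos -1, read 0 -> (B,0)->write 1,move R,goto A. Now: state=A, head=0, tape[-2..1]=0110 (head:   ^)
After 2 step(s): state = A (not H) -> not halted within 2 -> no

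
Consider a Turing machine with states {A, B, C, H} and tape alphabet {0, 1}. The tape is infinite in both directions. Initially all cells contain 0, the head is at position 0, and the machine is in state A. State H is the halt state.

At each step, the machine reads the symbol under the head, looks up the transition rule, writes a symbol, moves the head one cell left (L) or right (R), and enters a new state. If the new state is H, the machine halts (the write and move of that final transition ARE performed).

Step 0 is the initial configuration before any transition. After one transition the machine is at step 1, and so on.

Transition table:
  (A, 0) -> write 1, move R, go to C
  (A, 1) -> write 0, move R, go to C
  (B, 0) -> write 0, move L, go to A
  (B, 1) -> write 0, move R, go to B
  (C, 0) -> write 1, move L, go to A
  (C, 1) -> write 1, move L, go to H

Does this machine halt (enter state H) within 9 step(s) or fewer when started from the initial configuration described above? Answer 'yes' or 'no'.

Step 1: in state A at pos 0, read 0 -> (A,0)->write 1,move R,goto C. Now: state=C, head=1, tape[-1..2]=0100 (head:   ^)
Step 2: in state C at pos 1, read 0 -> (C,0)->write 1,move L,goto A. Now: state=A, head=0, tape[-1..2]=0110 (head:  ^)
Step 3: in state A at pos 0, read 1 -> (A,1)->write 0,move R,goto C. Now: state=C, head=1, tape[-1..2]=0010 (head:   ^)
Step 4: in state C at pos 1, read 1 -> (C,1)->write 1,move L,goto H. Now: state=H, head=0, tape[-1..2]=0010 (head:  ^)
State H reached at step 4; 4 <= 9 -> yes

Answer: yes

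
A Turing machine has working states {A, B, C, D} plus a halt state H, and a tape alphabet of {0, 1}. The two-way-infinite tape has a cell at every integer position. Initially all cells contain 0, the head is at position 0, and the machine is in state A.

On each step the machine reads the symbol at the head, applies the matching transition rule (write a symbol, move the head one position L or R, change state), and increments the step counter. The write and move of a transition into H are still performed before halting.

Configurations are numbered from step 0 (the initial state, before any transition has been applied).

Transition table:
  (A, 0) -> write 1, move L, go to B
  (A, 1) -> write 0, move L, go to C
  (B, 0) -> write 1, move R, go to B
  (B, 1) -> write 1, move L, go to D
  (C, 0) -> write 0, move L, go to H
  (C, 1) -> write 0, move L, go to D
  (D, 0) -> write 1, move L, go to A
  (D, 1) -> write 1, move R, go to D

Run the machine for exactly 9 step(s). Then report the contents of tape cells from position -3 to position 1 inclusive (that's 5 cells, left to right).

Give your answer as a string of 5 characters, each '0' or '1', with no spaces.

Answer: 01001

Derivation:
Step 1: in state A at pos 0, read 0 -> (A,0)->write 1,move L,goto B. Now: state=B, head=-1, tape[-2..1]=0010 (head:  ^)
Step 2: in state B at pos -1, read 0 -> (B,0)->write 1,move R,goto B. Now: state=B, head=0, tape[-2..1]=0110 (head:   ^)
Step 3: in state B at pos 0, read 1 -> (B,1)->write 1,move L,goto D. Now: state=D, head=-1, tape[-2..1]=0110 (head:  ^)
Step 4: in state D at pos -1, read 1 -> (D,1)->write 1,move R,goto D. Now: state=D, head=0, tape[-2..1]=0110 (head:   ^)
Step 5: in state D at pos 0, read 1 -> (D,1)->write 1,move R,goto D. Now: state=D, head=1, tape[-2..2]=01100 (head:    ^)
Step 6: in state D at pos 1, read 0 -> (D,0)->write 1,move L,goto A. Now: state=A, head=0, tape[-2..2]=01110 (head:   ^)
Step 7: in state A at pos 0, read 1 -> (A,1)->write 0,move L,goto C. Now: state=C, head=-1, tape[-2..2]=01010 (head:  ^)
Step 8: in state C at pos -1, read 1 -> (C,1)->write 0,move L,goto D. Now: state=D, head=-2, tape[-3..2]=000010 (head:  ^)
Step 9: in state D at pos -2, read 0 -> (D,0)->write 1,move L,goto A. Now: state=A, head=-3, tape[-4..2]=0010010 (head:  ^)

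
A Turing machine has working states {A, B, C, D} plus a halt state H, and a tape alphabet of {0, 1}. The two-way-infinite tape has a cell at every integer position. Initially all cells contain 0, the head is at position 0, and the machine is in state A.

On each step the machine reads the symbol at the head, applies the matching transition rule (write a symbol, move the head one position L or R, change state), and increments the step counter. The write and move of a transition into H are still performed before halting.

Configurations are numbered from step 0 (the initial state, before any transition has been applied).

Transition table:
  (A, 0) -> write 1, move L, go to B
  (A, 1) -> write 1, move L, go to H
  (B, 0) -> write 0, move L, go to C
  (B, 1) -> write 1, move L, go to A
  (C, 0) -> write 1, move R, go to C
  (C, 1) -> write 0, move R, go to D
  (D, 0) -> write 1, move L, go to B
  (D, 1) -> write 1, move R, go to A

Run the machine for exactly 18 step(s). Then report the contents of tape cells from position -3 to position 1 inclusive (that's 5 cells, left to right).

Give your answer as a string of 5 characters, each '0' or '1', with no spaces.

Step 1: in state A at pos 0, read 0 -> (A,0)->write 1,move L,goto B. Now: state=B, head=-1, tape[-2..1]=0010 (head:  ^)
Step 2: in state B at pos -1, read 0 -> (B,0)->write 0,move L,goto C. Now: state=C, head=-2, tape[-3..1]=00010 (head:  ^)
Step 3: in state C at pos -2, read 0 -> (C,0)->write 1,move R,goto C. Now: state=C, head=-1, tape[-3..1]=01010 (head:   ^)
Step 4: in state C at pos -1, read 0 -> (C,0)->write 1,move R,goto C. Now: state=C, head=0, tape[-3..1]=01110 (head:    ^)
Step 5: in state C at pos 0, read 1 -> (C,1)->write 0,move R,goto D. Now: state=D, head=1, tape[-3..2]=011000 (head:     ^)
Step 6: in state D at pos 1, read 0 -> (D,0)->write 1,move L,goto B. Now: state=B, head=0, tape[-3..2]=011010 (head:    ^)
Step 7: in state B at pos 0, read 0 -> (B,0)->write 0,move L,goto C. Now: state=C, head=-1, tape[-3..2]=011010 (head:   ^)
Step 8: in state C at pos -1, read 1 -> (C,1)->write 0,move R,goto D. Now: state=D, head=0, tape[-3..2]=010010 (head:    ^)
Step 9: in state D at pos 0, read 0 -> (D,0)->write 1,move L,goto B. Now: state=B, head=-1, tape[-3..2]=010110 (head:   ^)
Step 10: in state B at pos -1, read 0 -> (B,0)->write 0,move L,goto C. Now: state=C, head=-2, tape[-3..2]=010110 (head:  ^)
Step 11: in state C at pos -2, read 1 -> (C,1)->write 0,move R,goto D. Now: state=D, head=-1, tape[-3..2]=000110 (head:   ^)
Step 12: in state D at pos -1, read 0 -> (D,0)->write 1,move L,goto B. Now: state=B, head=-2, tape[-3..2]=001110 (head:  ^)
Step 13: in state B at pos -2, read 0 -> (B,0)->write 0,move L,goto C. Now: state=C, head=-3, tape[-4..2]=0001110 (head:  ^)
Step 14: in state C at pos -3, read 0 -> (C,0)->write 1,move R,goto C. Now: state=C, head=-2, tape[-4..2]=0101110 (head:   ^)
Step 15: in state C at pos -2, read 0 -> (C,0)->write 1,move R,goto C. Now: state=C, head=-1, tape[-4..2]=0111110 (head:    ^)
Step 16: in state C at pos -1, read 1 -> (C,1)->write 0,move R,goto D. Now: state=D, head=0, tape[-4..2]=0110110 (head:     ^)
Step 17: in state D at pos 0, read 1 -> (D,1)->write 1,move R,goto A. Now: state=A, head=1, tape[-4..2]=0110110 (head:      ^)
Step 18: in state A at pos 1, read 1 -> (A,1)->write 1,move L,goto H. Now: state=H, head=0, tape[-4..2]=0110110 (head:     ^)

Answer: 11011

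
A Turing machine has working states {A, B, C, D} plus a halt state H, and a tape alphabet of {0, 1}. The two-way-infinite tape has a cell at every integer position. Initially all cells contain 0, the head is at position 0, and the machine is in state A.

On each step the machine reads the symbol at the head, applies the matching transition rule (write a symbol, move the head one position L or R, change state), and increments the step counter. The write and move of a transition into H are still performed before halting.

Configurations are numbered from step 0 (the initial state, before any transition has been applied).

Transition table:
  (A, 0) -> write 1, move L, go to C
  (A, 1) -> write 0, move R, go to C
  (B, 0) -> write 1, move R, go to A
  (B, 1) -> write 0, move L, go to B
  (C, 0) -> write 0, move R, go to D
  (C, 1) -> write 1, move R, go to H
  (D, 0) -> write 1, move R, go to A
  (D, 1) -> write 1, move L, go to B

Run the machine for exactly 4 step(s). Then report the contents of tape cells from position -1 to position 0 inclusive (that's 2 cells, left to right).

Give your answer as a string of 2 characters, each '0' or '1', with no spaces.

Answer: 11

Derivation:
Step 1: in state A at pos 0, read 0 -> (A,0)->write 1,move L,goto C. Now: state=C, head=-1, tape[-2..1]=0010 (head:  ^)
Step 2: in state C at pos -1, read 0 -> (C,0)->write 0,move R,goto D. Now: state=D, head=0, tape[-2..1]=0010 (head:   ^)
Step 3: in state D at pos 0, read 1 -> (D,1)->write 1,move L,goto B. Now: state=B, head=-1, tape[-2..1]=0010 (head:  ^)
Step 4: in state B at pos -1, read 0 -> (B,0)->write 1,move R,goto A. Now: state=A, head=0, tape[-2..1]=0110 (head:   ^)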